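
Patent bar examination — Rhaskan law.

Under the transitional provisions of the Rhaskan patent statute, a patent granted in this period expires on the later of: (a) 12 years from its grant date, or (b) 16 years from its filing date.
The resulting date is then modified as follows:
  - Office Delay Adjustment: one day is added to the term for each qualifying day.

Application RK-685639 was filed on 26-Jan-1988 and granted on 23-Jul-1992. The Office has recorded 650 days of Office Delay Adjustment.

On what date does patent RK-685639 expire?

(a) grant + 12 years → 23 July 2004.
(b) filing + 16 years → 26 January 2004.
Later of the two: 23 July 2004.
Office Delay Adjustment: +650 days → 4 May 2006.

2006-05-04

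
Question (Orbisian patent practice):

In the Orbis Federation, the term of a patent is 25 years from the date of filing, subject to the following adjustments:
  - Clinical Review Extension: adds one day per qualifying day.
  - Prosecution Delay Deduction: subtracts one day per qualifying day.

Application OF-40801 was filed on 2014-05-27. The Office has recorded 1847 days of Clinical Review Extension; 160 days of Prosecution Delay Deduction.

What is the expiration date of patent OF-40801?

January 8, 2044

Base term: filing date + 25 years → 27 May 2039.
Clinical Review Extension: +1847 days → 16 June 2044.
Prosecution Delay Deduction: −160 days → 8 January 2044.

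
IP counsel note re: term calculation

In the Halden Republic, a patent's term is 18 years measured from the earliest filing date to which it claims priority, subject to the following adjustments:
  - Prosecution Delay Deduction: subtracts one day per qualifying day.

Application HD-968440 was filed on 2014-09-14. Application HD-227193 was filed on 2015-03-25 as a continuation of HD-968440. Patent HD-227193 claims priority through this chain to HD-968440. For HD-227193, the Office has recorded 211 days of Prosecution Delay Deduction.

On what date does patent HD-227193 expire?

February 16, 2032

Earliest priority filing: 14 September 2014.
Base term: 14 September 2014 + 18 years → 14 September 2032.
Prosecution Delay Deduction: −211 days → 16 February 2032.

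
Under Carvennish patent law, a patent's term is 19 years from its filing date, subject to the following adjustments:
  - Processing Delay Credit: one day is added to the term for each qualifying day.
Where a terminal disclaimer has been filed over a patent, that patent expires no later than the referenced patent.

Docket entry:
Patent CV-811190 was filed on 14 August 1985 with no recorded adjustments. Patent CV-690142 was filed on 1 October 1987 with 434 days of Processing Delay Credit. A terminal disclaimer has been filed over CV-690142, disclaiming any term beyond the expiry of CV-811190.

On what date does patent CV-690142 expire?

Natural term of CV-690142:
  Base: filing + 19 years → 1 October 2006.
  Processing Delay Credit: +434 days → 9 December 2007.
Expiry of referenced patent CV-811190:
  Base: filing + 19 years → 14 August 2004.
Terminal disclaimer: CV-690142 expires on the earlier of 9 December 2007 and 14 August 2004.

August 14, 2004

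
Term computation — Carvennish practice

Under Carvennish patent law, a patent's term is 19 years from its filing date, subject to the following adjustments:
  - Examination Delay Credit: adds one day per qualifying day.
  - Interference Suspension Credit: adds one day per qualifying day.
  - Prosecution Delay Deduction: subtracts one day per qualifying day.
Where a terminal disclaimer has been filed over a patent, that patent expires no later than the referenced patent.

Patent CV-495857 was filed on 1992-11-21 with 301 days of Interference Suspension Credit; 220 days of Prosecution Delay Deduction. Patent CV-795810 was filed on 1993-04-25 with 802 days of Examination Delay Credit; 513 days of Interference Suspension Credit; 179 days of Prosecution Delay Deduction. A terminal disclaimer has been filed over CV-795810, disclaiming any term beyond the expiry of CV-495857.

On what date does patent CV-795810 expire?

February 10, 2012

Natural term of CV-795810:
  Base: filing + 19 years → 25 April 2012.
  Examination Delay Credit: +802 days → 6 July 2014.
  Interference Suspension Credit: +513 days → 1 December 2015.
  Prosecution Delay Deduction: −179 days → 5 June 2015.
Expiry of referenced patent CV-495857:
  Base: filing + 19 years → 21 November 2011.
  Interference Suspension Credit: +301 days → 17 September 2012.
  Prosecution Delay Deduction: −220 days → 10 February 2012.
Terminal disclaimer: CV-795810 expires on the earlier of 5 June 2015 and 10 February 2012.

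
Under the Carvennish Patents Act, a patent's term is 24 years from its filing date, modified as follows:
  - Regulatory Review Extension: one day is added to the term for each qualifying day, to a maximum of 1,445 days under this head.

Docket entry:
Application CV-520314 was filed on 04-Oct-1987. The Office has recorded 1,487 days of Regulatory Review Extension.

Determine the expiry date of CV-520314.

Base term: filing date + 24 years → 4 October 2011.
Regulatory Review Extension: 1487 days claimed exceeds the 1445-day cap, so +1445 days → 18 September 2015.

September 18, 2015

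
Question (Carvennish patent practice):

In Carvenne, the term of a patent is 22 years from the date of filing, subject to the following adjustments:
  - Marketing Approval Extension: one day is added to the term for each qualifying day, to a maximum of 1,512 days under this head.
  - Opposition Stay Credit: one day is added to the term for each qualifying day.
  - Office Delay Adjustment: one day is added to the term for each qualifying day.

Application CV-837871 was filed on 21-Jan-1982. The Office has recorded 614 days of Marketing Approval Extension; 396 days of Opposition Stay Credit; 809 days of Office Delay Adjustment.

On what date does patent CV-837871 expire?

2009-01-13

Base term: filing date + 22 years → 21 January 2004.
Marketing Approval Extension: 614 days (within the 1512-day cap) → +614 days → 26 September 2005.
Opposition Stay Credit: +396 days → 27 October 2006.
Office Delay Adjustment: +809 days → 13 January 2009.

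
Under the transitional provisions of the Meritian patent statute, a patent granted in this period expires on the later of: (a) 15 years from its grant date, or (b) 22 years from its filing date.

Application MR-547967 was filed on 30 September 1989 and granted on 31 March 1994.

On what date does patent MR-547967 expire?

September 30, 2011

(a) grant + 15 years → 31 March 2009.
(b) filing + 22 years → 30 September 2011.
Later of the two: 30 September 2011.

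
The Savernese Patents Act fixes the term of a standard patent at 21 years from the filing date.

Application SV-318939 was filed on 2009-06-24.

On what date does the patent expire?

Filing date + 21 years → 24 June 2030.

2030-06-24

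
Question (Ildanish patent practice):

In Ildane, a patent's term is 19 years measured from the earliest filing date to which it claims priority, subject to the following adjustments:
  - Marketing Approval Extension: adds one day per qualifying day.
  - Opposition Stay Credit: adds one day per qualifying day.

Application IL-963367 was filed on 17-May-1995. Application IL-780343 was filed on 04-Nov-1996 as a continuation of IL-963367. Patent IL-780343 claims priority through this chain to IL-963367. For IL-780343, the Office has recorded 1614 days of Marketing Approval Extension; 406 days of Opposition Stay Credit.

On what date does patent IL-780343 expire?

2019-11-27

Earliest priority filing: 17 May 1995.
Base term: 17 May 1995 + 19 years → 17 May 2014.
Marketing Approval Extension: +1614 days → 17 October 2018.
Opposition Stay Credit: +406 days → 27 November 2019.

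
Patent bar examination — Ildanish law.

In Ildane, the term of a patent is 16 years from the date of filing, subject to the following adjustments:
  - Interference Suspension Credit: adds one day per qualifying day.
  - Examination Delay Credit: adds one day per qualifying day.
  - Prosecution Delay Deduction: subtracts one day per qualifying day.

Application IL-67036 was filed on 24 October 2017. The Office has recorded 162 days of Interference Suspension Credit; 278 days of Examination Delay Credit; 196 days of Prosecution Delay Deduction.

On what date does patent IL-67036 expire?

June 25, 2034

Base term: filing date + 16 years → 24 October 2033.
Interference Suspension Credit: +162 days → 4 April 2034.
Examination Delay Credit: +278 days → 7 January 2035.
Prosecution Delay Deduction: −196 days → 25 June 2034.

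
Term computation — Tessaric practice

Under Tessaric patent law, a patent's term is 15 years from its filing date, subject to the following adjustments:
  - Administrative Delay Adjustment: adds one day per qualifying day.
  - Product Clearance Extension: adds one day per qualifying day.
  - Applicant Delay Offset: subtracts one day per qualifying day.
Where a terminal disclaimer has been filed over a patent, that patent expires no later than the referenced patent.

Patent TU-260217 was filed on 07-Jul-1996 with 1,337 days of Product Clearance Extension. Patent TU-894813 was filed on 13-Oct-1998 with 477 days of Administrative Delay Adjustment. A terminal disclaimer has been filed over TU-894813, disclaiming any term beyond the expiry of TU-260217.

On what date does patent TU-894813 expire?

Natural term of TU-894813:
  Base: filing + 15 years → 13 October 2013.
  Administrative Delay Adjustment: +477 days → 2 February 2015.
Expiry of referenced patent TU-260217:
  Base: filing + 15 years → 7 July 2011.
  Product Clearance Extension: +1337 days → 5 March 2015.
Terminal disclaimer: TU-894813 expires on the earlier of 2 February 2015 and 5 March 2015.

2015-02-02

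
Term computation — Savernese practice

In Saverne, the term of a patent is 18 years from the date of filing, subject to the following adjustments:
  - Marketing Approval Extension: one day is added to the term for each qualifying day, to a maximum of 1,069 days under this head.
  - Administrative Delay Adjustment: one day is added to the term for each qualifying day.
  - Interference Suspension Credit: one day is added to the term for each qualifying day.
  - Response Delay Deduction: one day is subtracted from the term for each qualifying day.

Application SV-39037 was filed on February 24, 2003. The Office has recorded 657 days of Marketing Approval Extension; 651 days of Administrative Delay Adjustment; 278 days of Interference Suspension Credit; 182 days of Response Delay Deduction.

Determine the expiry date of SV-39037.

December 29, 2024

Base term: filing date + 18 years → 24 February 2021.
Marketing Approval Extension: 657 days (within the 1069-day cap) → +657 days → 13 December 2022.
Administrative Delay Adjustment: +651 days → 24 September 2024.
Interference Suspension Credit: +278 days → 29 June 2025.
Response Delay Deduction: −182 days → 29 December 2024.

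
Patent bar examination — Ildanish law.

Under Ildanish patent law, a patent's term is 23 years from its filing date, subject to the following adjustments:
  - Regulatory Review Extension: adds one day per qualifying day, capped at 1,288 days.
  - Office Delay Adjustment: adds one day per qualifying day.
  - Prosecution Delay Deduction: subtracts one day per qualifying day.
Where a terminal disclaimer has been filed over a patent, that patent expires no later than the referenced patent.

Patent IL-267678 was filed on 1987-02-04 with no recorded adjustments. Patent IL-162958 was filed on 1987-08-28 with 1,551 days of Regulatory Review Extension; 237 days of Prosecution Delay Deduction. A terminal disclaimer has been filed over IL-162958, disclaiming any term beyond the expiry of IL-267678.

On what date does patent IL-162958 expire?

2010-02-04

Natural term of IL-162958:
  Base: filing + 23 years → 28 August 2010.
  Regulatory Review Extension: 1551 days claimed exceeds the 1288-day cap, so +1288 days → 8 March 2014.
  Prosecution Delay Deduction: −237 days → 14 July 2013.
Expiry of referenced patent IL-267678:
  Base: filing + 23 years → 4 February 2010.
Terminal disclaimer: IL-162958 expires on the earlier of 14 July 2013 and 4 February 2010.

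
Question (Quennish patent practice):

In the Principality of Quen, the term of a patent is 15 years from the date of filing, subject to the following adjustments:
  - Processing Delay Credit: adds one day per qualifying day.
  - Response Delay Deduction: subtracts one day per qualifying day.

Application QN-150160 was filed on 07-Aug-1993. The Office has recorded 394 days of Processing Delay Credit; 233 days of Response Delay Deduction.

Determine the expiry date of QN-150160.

January 15, 2009

Base term: filing date + 15 years → 7 August 2008.
Processing Delay Credit: +394 days → 5 September 2009.
Response Delay Deduction: −233 days → 15 January 2009.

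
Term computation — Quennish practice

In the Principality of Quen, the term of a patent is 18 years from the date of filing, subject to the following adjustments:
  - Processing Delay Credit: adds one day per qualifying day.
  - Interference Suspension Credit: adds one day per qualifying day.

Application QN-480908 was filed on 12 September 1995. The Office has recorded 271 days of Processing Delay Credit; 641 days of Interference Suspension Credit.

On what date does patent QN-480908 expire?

2016-03-12

Base term: filing date + 18 years → 12 September 2013.
Processing Delay Credit: +271 days → 10 June 2014.
Interference Suspension Credit: +641 days → 12 March 2016.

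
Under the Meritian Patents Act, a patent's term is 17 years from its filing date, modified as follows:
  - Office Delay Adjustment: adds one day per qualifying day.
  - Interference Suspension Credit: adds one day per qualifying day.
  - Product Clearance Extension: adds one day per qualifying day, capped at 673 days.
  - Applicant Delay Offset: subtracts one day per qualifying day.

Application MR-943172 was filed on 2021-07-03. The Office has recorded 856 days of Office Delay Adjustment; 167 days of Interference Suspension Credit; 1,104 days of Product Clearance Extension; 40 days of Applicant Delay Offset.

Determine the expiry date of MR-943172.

Base term: filing date + 17 years → 3 July 2038.
Office Delay Adjustment: +856 days → 5 November 2040.
Interference Suspension Credit: +167 days → 21 April 2041.
Product Clearance Extension: 1104 days claimed exceeds the 673-day cap, so +673 days → 23 February 2043.
Applicant Delay Offset: −40 days → 14 January 2043.

2043-01-14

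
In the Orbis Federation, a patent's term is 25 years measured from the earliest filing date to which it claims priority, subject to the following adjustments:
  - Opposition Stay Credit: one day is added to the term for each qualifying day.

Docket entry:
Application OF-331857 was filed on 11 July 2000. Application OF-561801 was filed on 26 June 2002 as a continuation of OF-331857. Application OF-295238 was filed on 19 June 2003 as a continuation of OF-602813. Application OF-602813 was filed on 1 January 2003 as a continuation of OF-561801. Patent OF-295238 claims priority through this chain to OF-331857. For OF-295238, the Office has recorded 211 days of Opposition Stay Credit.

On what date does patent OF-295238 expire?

February 7, 2026

Earliest priority filing: 11 July 2000.
Base term: 11 July 2000 + 25 years → 11 July 2025.
Opposition Stay Credit: +211 days → 7 February 2026.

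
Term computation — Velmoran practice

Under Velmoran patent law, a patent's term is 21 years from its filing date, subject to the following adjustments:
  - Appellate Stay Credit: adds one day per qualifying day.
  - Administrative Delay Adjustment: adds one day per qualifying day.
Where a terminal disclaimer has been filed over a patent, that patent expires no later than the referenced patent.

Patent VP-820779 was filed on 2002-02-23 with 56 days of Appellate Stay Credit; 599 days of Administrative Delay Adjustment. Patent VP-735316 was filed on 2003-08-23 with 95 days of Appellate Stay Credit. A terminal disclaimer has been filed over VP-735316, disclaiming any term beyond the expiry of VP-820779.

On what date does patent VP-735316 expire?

2024-11-26

Natural term of VP-735316:
  Base: filing + 21 years → 23 August 2024.
  Appellate Stay Credit: +95 days → 26 November 2024.
Expiry of referenced patent VP-820779:
  Base: filing + 21 years → 23 February 2023.
  Appellate Stay Credit: +56 days → 20 April 2023.
  Administrative Delay Adjustment: +599 days → 9 December 2024.
Terminal disclaimer: VP-735316 expires on the earlier of 26 November 2024 and 9 December 2024.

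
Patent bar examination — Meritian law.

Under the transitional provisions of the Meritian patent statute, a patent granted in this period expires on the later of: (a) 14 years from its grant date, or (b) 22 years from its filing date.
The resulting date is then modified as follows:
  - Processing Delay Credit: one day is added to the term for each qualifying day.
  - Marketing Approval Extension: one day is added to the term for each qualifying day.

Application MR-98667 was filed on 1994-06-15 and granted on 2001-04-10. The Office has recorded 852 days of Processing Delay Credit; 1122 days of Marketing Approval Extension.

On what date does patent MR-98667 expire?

(a) grant + 14 years → 10 April 2015.
(b) filing + 22 years → 15 June 2016.
Later of the two: 15 June 2016.
Processing Delay Credit: +852 days → 15 October 2018.
Marketing Approval Extension: +1122 days → 10 November 2021.

2021-11-10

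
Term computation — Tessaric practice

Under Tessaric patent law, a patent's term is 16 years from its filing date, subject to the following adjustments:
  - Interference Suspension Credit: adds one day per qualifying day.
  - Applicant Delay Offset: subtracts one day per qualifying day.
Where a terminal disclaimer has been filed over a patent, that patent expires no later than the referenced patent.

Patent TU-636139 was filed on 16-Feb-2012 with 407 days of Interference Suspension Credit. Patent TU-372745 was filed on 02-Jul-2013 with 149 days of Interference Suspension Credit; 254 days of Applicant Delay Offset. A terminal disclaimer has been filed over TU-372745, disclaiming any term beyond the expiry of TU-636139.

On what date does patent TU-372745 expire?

2029-03-19

Natural term of TU-372745:
  Base: filing + 16 years → 2 July 2029.
  Interference Suspension Credit: +149 days → 28 November 2029.
  Applicant Delay Offset: −254 days → 19 March 2029.
Expiry of referenced patent TU-636139:
  Base: filing + 16 years → 16 February 2028.
  Interference Suspension Credit: +407 days → 29 March 2029.
Terminal disclaimer: TU-372745 expires on the earlier of 19 March 2029 and 29 March 2029.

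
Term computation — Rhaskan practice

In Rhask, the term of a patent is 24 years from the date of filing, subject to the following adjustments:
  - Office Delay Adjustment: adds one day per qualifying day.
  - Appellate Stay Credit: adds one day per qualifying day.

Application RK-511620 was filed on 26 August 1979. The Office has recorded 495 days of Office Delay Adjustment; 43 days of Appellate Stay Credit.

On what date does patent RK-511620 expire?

2005-02-14

Base term: filing date + 24 years → 26 August 2003.
Office Delay Adjustment: +495 days → 2 January 2005.
Appellate Stay Credit: +43 days → 14 February 2005.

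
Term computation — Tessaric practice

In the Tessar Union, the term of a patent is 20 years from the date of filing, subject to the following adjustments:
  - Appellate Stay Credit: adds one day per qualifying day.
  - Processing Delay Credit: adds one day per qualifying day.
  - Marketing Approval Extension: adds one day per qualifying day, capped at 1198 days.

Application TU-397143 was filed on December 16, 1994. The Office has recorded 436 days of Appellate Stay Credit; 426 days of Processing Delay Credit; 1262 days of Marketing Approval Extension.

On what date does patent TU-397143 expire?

2020-08-06

Base term: filing date + 20 years → 16 December 2014.
Appellate Stay Credit: +436 days → 25 February 2016.
Processing Delay Credit: +426 days → 26 April 2017.
Marketing Approval Extension: 1262 days claimed exceeds the 1198-day cap, so +1198 days → 6 August 2020.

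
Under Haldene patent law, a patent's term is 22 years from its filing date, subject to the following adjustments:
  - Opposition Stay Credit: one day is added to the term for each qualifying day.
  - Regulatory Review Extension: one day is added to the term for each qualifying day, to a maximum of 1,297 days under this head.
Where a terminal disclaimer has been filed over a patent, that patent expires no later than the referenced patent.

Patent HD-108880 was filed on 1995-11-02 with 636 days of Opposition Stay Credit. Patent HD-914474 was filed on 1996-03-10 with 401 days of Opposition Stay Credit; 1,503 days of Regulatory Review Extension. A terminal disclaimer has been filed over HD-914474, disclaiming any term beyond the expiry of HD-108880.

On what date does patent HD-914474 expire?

2019-07-31

Natural term of HD-914474:
  Base: filing + 22 years → 10 March 2018.
  Opposition Stay Credit: +401 days → 15 April 2019.
  Regulatory Review Extension: 1503 days claimed exceeds the 1297-day cap, so +1297 days → 2 November 2022.
Expiry of referenced patent HD-108880:
  Base: filing + 22 years → 2 November 2017.
  Opposition Stay Credit: +636 days → 31 July 2019.
Terminal disclaimer: HD-914474 expires on the earlier of 2 November 2022 and 31 July 2019.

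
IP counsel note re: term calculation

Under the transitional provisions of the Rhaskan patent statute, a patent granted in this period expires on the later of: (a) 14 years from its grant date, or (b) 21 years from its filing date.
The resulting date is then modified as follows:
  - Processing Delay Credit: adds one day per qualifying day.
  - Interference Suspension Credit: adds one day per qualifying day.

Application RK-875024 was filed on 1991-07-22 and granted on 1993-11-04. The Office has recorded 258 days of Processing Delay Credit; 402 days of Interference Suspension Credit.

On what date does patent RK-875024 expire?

(a) grant + 14 years → 4 November 2007.
(b) filing + 21 years → 22 July 2012.
Later of the two: 22 July 2012.
Processing Delay Credit: +258 days → 6 April 2013.
Interference Suspension Credit: +402 days → 13 May 2014.

2014-05-13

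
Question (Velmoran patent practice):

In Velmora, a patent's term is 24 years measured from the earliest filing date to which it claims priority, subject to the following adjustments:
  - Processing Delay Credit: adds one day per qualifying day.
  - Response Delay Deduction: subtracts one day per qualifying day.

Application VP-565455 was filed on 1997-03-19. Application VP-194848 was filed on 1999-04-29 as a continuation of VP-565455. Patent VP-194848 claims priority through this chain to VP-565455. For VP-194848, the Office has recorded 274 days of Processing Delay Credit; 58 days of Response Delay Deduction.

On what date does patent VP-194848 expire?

2021-10-21

Earliest priority filing: 19 March 1997.
Base term: 19 March 1997 + 24 years → 19 March 2021.
Processing Delay Credit: +274 days → 18 December 2021.
Response Delay Deduction: −58 days → 21 October 2021.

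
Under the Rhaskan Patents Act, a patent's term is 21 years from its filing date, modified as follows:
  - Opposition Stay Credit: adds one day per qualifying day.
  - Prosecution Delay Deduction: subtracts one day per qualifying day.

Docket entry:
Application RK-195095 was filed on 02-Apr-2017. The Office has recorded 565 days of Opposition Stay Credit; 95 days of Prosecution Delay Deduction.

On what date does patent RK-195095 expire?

Base term: filing date + 21 years → 2 April 2038.
Opposition Stay Credit: +565 days → 19 October 2039.
Prosecution Delay Deduction: −95 days → 16 July 2039.

2039-07-16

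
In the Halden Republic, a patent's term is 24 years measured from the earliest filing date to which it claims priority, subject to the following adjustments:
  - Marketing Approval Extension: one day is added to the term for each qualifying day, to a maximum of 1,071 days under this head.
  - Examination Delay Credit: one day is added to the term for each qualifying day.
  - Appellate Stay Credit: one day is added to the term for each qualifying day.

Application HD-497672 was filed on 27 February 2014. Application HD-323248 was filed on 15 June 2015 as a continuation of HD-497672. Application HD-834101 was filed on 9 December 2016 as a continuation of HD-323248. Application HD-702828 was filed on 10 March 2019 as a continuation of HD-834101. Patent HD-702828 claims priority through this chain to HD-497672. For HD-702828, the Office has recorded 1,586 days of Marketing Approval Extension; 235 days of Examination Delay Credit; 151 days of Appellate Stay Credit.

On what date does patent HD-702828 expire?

February 23, 2042

Earliest priority filing: 27 February 2014.
Base term: 27 February 2014 + 24 years → 27 February 2038.
Marketing Approval Extension: 1586 days claimed exceeds the 1071-day cap, so +1071 days → 2 February 2041.
Examination Delay Credit: +235 days → 25 September 2041.
Appellate Stay Credit: +151 days → 23 February 2042.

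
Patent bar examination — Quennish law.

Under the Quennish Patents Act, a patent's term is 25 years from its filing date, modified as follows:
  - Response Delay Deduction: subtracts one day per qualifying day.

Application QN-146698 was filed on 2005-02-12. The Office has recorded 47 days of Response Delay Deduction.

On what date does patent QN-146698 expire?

Base term: filing date + 25 years → 12 February 2030.
Response Delay Deduction: −47 days → 27 December 2029.

December 27, 2029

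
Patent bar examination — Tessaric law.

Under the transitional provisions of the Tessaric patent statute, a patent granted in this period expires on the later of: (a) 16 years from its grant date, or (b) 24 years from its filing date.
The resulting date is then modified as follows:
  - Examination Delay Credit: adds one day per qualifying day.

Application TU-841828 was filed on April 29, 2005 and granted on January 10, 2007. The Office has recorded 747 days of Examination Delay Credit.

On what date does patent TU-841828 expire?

2031-05-16

(a) grant + 16 years → 10 January 2023.
(b) filing + 24 years → 29 April 2029.
Later of the two: 29 April 2029.
Examination Delay Credit: +747 days → 16 May 2031.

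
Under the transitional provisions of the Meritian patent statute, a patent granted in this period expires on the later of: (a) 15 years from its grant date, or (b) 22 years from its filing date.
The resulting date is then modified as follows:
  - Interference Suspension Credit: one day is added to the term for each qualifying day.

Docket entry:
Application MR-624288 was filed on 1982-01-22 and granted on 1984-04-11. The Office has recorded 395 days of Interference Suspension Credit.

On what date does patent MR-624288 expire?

(a) grant + 15 years → 11 April 1999.
(b) filing + 22 years → 22 January 2004.
Later of the two: 22 January 2004.
Interference Suspension Credit: +395 days → 20 February 2005.

February 20, 2005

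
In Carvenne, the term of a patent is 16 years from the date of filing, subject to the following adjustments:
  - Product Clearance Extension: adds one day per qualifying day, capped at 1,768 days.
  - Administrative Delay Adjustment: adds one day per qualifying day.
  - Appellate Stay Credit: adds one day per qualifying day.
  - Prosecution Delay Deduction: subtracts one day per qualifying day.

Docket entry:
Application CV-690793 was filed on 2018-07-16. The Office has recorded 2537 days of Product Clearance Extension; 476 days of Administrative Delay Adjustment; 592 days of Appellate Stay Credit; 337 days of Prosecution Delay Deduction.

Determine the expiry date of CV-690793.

2041-05-19

Base term: filing date + 16 years → 16 July 2034.
Product Clearance Extension: 2537 days claimed exceeds the 1768-day cap, so +1768 days → 19 May 2039.
Administrative Delay Adjustment: +476 days → 6 September 2040.
Appellate Stay Credit: +592 days → 21 April 2042.
Prosecution Delay Deduction: −337 days → 19 May 2041.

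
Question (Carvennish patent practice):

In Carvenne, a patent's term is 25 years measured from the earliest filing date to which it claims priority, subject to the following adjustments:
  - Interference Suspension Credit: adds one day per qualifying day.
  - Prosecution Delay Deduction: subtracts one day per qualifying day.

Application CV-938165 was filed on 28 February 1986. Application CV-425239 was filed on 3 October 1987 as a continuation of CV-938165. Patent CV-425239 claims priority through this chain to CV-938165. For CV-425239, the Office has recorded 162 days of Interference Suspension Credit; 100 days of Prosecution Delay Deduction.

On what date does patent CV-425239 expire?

Earliest priority filing: 28 February 1986.
Base term: 28 February 1986 + 25 years → 28 February 2011.
Interference Suspension Credit: +162 days → 9 August 2011.
Prosecution Delay Deduction: −100 days → 1 May 2011.

May 1, 2011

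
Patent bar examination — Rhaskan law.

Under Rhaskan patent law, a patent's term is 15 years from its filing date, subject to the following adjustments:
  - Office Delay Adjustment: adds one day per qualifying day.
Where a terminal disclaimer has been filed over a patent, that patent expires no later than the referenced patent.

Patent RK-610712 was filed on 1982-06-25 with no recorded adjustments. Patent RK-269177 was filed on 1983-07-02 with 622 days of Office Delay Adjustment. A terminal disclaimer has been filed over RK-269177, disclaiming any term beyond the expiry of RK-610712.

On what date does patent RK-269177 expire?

Natural term of RK-269177:
  Base: filing + 15 years → 2 July 1998.
  Office Delay Adjustment: +622 days → 15 March 2000.
Expiry of referenced patent RK-610712:
  Base: filing + 15 years → 25 June 1997.
Terminal disclaimer: RK-269177 expires on the earlier of 15 March 2000 and 25 June 1997.

1997-06-25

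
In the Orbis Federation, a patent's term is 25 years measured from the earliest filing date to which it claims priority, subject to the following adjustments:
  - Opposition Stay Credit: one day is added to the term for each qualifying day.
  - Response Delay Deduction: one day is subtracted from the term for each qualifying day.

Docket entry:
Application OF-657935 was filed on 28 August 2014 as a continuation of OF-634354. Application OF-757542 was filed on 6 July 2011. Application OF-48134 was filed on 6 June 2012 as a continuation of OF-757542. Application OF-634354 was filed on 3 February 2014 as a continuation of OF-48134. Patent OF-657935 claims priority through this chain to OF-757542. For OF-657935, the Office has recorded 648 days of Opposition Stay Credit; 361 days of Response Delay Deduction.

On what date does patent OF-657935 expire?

April 19, 2037

Earliest priority filing: 6 July 2011.
Base term: 6 July 2011 + 25 years → 6 July 2036.
Opposition Stay Credit: +648 days → 15 April 2038.
Response Delay Deduction: −361 days → 19 April 2037.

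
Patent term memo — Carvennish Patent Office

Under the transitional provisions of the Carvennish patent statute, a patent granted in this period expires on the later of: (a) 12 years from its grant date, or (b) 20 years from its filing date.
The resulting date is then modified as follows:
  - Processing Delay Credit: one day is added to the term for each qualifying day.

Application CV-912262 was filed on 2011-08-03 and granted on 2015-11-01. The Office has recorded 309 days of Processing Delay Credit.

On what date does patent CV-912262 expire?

June 7, 2032

(a) grant + 12 years → 1 November 2027.
(b) filing + 20 years → 3 August 2031.
Later of the two: 3 August 2031.
Processing Delay Credit: +309 days → 7 June 2032.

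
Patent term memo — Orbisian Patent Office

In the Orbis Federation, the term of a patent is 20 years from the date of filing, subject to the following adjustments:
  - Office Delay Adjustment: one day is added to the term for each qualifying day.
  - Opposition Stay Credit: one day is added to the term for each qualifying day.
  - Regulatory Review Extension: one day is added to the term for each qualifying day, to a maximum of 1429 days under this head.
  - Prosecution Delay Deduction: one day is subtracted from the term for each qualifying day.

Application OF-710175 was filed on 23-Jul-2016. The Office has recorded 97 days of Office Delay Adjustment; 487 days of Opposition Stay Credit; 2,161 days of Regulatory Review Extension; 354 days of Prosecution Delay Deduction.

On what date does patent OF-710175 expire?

Base term: filing date + 20 years → 23 July 2036.
Office Delay Adjustment: +97 days → 28 October 2036.
Opposition Stay Credit: +487 days → 27 February 2038.
Regulatory Review Extension: 2161 days claimed exceeds the 1429-day cap, so +1429 days → 26 January 2042.
Prosecution Delay Deduction: −354 days → 6 February 2041.

2041-02-06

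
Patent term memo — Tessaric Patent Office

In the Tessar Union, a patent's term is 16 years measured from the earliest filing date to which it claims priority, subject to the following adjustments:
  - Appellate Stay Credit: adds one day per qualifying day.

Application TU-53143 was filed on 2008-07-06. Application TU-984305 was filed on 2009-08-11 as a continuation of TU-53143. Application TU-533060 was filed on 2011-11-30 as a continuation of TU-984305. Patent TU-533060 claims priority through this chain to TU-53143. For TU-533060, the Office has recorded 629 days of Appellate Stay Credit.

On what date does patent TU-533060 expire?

2026-03-27

Earliest priority filing: 6 July 2008.
Base term: 6 July 2008 + 16 years → 6 July 2024.
Appellate Stay Credit: +629 days → 27 March 2026.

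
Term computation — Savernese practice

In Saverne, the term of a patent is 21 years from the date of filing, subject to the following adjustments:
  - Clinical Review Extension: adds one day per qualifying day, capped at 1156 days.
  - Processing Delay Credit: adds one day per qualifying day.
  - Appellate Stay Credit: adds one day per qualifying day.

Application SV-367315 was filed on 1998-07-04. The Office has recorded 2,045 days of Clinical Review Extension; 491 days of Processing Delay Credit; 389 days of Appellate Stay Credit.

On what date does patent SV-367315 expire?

Base term: filing date + 21 years → 4 July 2019.
Clinical Review Extension: 2045 days claimed exceeds the 1156-day cap, so +1156 days → 2 September 2022.
Processing Delay Credit: +491 days → 6 January 2024.
Appellate Stay Credit: +389 days → 29 January 2025.

2025-01-29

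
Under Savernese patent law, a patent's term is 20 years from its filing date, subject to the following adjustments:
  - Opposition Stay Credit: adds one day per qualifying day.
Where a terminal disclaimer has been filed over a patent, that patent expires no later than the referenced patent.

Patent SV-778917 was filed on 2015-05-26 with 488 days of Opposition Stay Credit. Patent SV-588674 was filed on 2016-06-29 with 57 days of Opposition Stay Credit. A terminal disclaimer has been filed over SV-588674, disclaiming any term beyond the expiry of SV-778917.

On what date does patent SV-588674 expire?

2036-08-25

Natural term of SV-588674:
  Base: filing + 20 years → 29 June 2036.
  Opposition Stay Credit: +57 days → 25 August 2036.
Expiry of referenced patent SV-778917:
  Base: filing + 20 years → 26 May 2035.
  Opposition Stay Credit: +488 days → 25 September 2036.
Terminal disclaimer: SV-588674 expires on the earlier of 25 August 2036 and 25 September 2036.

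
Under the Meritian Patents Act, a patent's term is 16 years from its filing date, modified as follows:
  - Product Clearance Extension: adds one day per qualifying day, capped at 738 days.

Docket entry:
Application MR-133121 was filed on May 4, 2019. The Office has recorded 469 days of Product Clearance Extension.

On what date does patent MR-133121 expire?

2036-08-15

Base term: filing date + 16 years → 4 May 2035.
Product Clearance Extension: 469 days (within the 738-day cap) → +469 days → 15 August 2036.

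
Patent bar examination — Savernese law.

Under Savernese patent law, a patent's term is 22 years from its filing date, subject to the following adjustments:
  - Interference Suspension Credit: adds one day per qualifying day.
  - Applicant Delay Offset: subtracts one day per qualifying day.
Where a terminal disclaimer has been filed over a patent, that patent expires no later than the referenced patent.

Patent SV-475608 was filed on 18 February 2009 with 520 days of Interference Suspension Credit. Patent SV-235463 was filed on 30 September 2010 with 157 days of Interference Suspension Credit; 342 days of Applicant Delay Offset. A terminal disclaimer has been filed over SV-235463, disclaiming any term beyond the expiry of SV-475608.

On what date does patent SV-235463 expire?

Natural term of SV-235463:
  Base: filing + 22 years → 30 September 2032.
  Interference Suspension Credit: +157 days → 6 March 2033.
  Applicant Delay Offset: −342 days → 29 March 2032.
Expiry of referenced patent SV-475608:
  Base: filing + 22 years → 18 February 2031.
  Interference Suspension Credit: +520 days → 22 July 2032.
Terminal disclaimer: SV-235463 expires on the earlier of 29 March 2032 and 22 July 2032.

March 29, 2032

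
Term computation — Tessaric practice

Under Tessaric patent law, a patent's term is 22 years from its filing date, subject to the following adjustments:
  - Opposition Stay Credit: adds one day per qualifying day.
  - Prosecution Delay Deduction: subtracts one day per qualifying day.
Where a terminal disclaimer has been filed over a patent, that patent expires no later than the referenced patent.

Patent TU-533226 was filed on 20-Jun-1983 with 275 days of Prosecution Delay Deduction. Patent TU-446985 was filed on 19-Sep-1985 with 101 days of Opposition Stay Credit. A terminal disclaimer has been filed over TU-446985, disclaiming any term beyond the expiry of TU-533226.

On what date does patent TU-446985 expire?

Natural term of TU-446985:
  Base: filing + 22 years → 19 September 2007.
  Opposition Stay Credit: +101 days → 29 December 2007.
Expiry of referenced patent TU-533226:
  Base: filing + 22 years → 20 June 2005.
  Prosecution Delay Deduction: −275 days → 18 September 2004.
Terminal disclaimer: TU-446985 expires on the earlier of 29 December 2007 and 18 September 2004.

2004-09-18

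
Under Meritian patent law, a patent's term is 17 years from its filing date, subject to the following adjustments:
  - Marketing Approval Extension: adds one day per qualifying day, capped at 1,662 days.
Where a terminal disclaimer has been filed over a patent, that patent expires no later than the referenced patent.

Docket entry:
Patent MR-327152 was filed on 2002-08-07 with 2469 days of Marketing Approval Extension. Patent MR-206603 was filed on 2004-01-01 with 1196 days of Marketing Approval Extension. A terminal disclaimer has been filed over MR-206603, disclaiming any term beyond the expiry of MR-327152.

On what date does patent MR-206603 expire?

February 24, 2024

Natural term of MR-206603:
  Base: filing + 17 years → 1 January 2021.
  Marketing Approval Extension: 1196 days (within the 1662-day cap) → +1196 days → 11 April 2024.
Expiry of referenced patent MR-327152:
  Base: filing + 17 years → 7 August 2019.
  Marketing Approval Extension: 2469 days claimed exceeds the 1662-day cap, so +1662 days → 24 February 2024.
Terminal disclaimer: MR-206603 expires on the earlier of 11 April 2024 and 24 February 2024.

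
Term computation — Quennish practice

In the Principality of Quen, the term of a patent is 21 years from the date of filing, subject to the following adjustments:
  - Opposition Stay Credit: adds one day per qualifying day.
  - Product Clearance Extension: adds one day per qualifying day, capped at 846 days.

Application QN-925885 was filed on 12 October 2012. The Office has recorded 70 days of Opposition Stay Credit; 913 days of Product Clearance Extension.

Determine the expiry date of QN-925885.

2036-04-15

Base term: filing date + 21 years → 12 October 2033.
Opposition Stay Credit: +70 days → 21 December 2033.
Product Clearance Extension: 913 days claimed exceeds the 846-day cap, so +846 days → 15 April 2036.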